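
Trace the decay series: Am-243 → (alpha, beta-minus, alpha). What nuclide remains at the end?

Start: (A, Z) = (243, 95).
After α: (239, 93).
After β⁻: (239, 94).
After α: (235, 92).
Z = 92 is uranium.

U-235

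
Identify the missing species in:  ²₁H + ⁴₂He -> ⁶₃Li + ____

gamma ray

Conserve mass number: 2 + 4 = 6 + A, so A = 0.
Conserve atomic number: 1 + 2 = 3 + Z, so Z = 0.
A = 0 and Z = 0 is ⁰₀γ — a gamma ray.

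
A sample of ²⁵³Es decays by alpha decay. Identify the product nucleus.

Alpha decay: mass number changes by -4, atomic number by -2.
A: 253 − 4 = 249; Z: 99 − 2 = 97.
Z = 97 is berkelium, so the daughter is ²⁴⁹Bk.

Bk-249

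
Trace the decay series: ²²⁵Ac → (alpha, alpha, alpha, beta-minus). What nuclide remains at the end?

Start: (A, Z) = (225, 89).
After α: (221, 87).
After α: (217, 85).
After α: (213, 83).
After β⁻: (213, 84).
Z = 84 is polonium.

Po-213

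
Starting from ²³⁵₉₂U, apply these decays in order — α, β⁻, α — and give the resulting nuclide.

Ac-227

Start: (A, Z) = (235, 92).
After α: (231, 90).
After β⁻: (231, 91).
After α: (227, 89).
Z = 89 is actinium.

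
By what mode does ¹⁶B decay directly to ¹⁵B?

neutron emission

ΔA = 15 − 16 = -1; ΔZ = 5 − 5 = +0.
A drops by 1 with Z unchanged — a neutron was emitted.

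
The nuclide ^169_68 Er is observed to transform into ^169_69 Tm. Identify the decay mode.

ΔA = 169 − 169 = 0; ΔZ = 69 − 68 = +1.
A is unchanged and Z rises by 1 — a neutron has become a proton (β⁻ decay).

beta-minus decay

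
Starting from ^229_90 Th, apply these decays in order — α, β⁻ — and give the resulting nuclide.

Ac-225

Start: (A, Z) = (229, 90).
After α: (225, 88).
After β⁻: (225, 89).
Z = 89 is actinium.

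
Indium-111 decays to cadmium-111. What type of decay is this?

ΔA = 111 − 111 = 0; ΔZ = 48 − 49 = -1.
A is unchanged and Z drops by 1 — a proton has become a neutron (β⁺ emission or electron capture).

beta-plus decay or electron capture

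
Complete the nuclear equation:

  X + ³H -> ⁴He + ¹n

deuteron

Conserve mass number: A + 3 = 4 + 1, so A = 2.
Conserve atomic number: Z + 1 = 2 + 0, so Z = 1.
A = 2 and Z = 1 is ²H — a deuteron.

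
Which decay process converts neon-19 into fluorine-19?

ΔA = 19 − 19 = 0; ΔZ = 9 − 10 = -1.
A is unchanged and Z drops by 1 — a proton has become a neutron (β⁺ emission or electron capture).

beta-plus decay or electron capture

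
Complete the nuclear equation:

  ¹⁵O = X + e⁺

Conserve mass number: 15 = A + 0, so A = 15.
Conserve atomic number: 8 = Z + 1, so Z = 7.
Z = 7 is nitrogen, so the species is ¹⁵N.

N-15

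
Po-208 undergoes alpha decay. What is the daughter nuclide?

Pb-204

Alpha decay: mass number changes by -4, atomic number by -2.
A: 208 − 4 = 204; Z: 84 − 2 = 82.
Z = 82 is lead, so the daughter is Pb-204.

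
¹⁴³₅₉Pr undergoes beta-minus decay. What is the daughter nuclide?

Beta-minus decay: mass number changes by +0, atomic number by +1.
A: 143 = 143; Z: 59 + 1 = 60.
Z = 60 is neodymium, so the daughter is ¹⁴³₆₀Nd.

Nd-143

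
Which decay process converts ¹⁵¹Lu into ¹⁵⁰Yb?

ΔA = 150 − 151 = -1; ΔZ = 70 − 71 = -1.
A drops by 1 and Z drops by 1 — a proton was emitted.

proton emission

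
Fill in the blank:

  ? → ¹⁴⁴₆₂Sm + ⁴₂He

Gd-148

Conserve mass number: A = 144 + 4, so A = 148.
Conserve atomic number: Z = 62 + 2, so Z = 64.
Z = 64 is gadolinium, so the species is ¹⁴⁸₆₄Gd.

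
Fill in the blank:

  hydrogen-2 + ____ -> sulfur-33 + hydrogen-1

Conserve mass number: 2 + A = 33 + 1, so A = 32.
Conserve atomic number: 1 + Z = 16 + 1, so Z = 16.
Z = 16 is sulfur, so the species is sulfur-32.

S-32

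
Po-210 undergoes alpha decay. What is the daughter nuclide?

Pb-206

Alpha decay: mass number changes by -4, atomic number by -2.
A: 210 − 4 = 206; Z: 84 − 2 = 82.
Z = 82 is lead, so the daughter is Pb-206.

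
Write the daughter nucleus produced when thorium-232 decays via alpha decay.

Alpha decay: mass number changes by -4, atomic number by -2.
A: 232 − 4 = 228; Z: 90 − 2 = 88.
Z = 88 is radium, so the daughter is radium-228.

Ra-228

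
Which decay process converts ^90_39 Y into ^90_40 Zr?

ΔA = 90 − 90 = 0; ΔZ = 40 − 39 = +1.
A is unchanged and Z rises by 1 — a neutron has become a proton (β⁻ decay).

beta-minus decay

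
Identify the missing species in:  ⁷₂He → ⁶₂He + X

neutron

Conserve mass number: 7 = 6 + A, so A = 1.
Conserve atomic number: 2 = 2 + Z, so Z = 0.
A = 1 and Z = 0 is ¹₀n — a neutron.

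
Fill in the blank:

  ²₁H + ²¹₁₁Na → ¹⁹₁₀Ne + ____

Conserve mass number: 2 + 21 = 19 + A, so A = 4.
Conserve atomic number: 1 + 11 = 10 + Z, so Z = 2.
A = 4 and Z = 2 is ⁴₂He — an alpha particle.

alpha particle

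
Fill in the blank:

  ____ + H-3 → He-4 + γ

Conserve mass number: A + 3 = 4 + 0, so A = 1.
Conserve atomic number: Z + 1 = 2 + 0, so Z = 1.
A = 1 and Z = 1 is H-1 — a proton.

proton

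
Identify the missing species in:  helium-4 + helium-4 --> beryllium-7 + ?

neutron

Conserve mass number: 4 + 4 = 7 + A, so A = 1.
Conserve atomic number: 2 + 2 = 4 + Z, so Z = 0.
A = 1 and Z = 0 is neutron — a neutron.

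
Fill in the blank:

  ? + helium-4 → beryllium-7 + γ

He-3

Conserve mass number: A + 4 = 7 + 0, so A = 3.
Conserve atomic number: Z + 2 = 4 + 0, so Z = 2.
Z = 2 is helium, so the species is helium-3.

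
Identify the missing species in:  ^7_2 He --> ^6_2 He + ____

Conserve mass number: 7 = 6 + A, so A = 1.
Conserve atomic number: 2 = 2 + Z, so Z = 0.
A = 1 and Z = 0 is ^1_0 n — a neutron.

neutron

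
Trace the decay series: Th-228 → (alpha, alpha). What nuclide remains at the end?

Rn-220

Start: (A, Z) = (228, 90).
After α: (224, 88).
After α: (220, 86).
Z = 86 is radon.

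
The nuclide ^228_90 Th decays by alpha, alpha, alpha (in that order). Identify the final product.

Start: (A, Z) = (228, 90).
After α: (224, 88).
After α: (220, 86).
After α: (216, 84).
Z = 84 is polonium.

Po-216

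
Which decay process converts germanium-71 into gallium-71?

ΔA = 71 − 71 = 0; ΔZ = 31 − 32 = -1.
A is unchanged and Z drops by 1 — a proton has become a neutron (β⁺ emission or electron capture).

beta-plus decay or electron capture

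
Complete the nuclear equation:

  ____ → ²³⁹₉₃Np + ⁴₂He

Am-243

Conserve mass number: A = 239 + 4, so A = 243.
Conserve atomic number: Z = 93 + 2, so Z = 95.
Z = 95 is americium, so the species is ²⁴³₉₅Am.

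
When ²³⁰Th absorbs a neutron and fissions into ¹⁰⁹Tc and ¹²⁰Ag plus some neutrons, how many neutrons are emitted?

2

Conserve mass number: 231 = 109 + 120 + k, so k = 231 − 229 = 2.
Check atomic number: 90 = 43 + 47 + 0 = 90. ✓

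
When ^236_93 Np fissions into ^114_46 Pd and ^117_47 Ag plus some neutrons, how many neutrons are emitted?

Conserve mass number: 236 = 114 + 117 + k, so k = 236 − 231 = 5.
Check atomic number: 93 = 46 + 47 + 0 = 93. ✓

5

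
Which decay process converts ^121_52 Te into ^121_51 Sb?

beta-plus decay or electron capture

ΔA = 121 − 121 = 0; ΔZ = 51 − 52 = -1.
A is unchanged and Z drops by 1 — a proton has become a neutron (β⁺ emission or electron capture).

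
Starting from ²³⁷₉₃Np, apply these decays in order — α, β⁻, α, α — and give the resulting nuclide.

Start: (A, Z) = (237, 93).
After α: (233, 91).
After β⁻: (233, 92).
After α: (229, 90).
After α: (225, 88).
Z = 88 is radium.

Ra-225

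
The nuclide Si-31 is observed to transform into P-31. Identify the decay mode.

ΔA = 31 − 31 = 0; ΔZ = 15 − 14 = +1.
A is unchanged and Z rises by 1 — a neutron has become a proton (β⁻ decay).

beta-minus decay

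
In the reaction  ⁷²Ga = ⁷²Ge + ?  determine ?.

beta-minus particle

Conserve mass number: 72 = 72 + A, so A = 0.
Conserve atomic number: 31 = 32 + Z, so Z = -1.
A = 0 and Z = -1 is e⁻ — a beta-minus particle.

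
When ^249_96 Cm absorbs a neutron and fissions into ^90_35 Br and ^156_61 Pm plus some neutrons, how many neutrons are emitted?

Conserve mass number: 250 = 90 + 156 + k, so k = 250 − 246 = 4.
Check atomic number: 96 = 35 + 61 + 0 = 96. ✓

4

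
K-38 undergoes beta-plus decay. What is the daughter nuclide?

Beta-plus decay: mass number changes by +0, atomic number by -1.
A: 38 = 38; Z: 19 − 1 = 18.
Z = 18 is argon, so the daughter is Ar-38.

Ar-38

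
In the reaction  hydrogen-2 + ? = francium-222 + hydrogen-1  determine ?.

Conserve mass number: 2 + A = 222 + 1, so A = 221.
Conserve atomic number: 1 + Z = 87 + 1, so Z = 87.
Z = 87 is francium, so the species is francium-221.

Fr-221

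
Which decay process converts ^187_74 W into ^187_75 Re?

beta-minus decay

ΔA = 187 − 187 = 0; ΔZ = 75 − 74 = +1.
A is unchanged and Z rises by 1 — a neutron has become a proton (β⁻ decay).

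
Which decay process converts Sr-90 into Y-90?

beta-minus decay

ΔA = 90 − 90 = 0; ΔZ = 39 − 38 = +1.
A is unchanged and Z rises by 1 — a neutron has become a proton (β⁻ decay).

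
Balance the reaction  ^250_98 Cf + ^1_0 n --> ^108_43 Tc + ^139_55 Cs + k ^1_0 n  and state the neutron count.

Conserve mass number: 251 = 108 + 139 + k, so k = 251 − 247 = 4.
Check atomic number: 98 = 43 + 55 + 0 = 98. ✓

4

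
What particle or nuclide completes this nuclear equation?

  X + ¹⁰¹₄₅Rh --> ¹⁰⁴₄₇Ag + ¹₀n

Conserve mass number: A + 101 = 104 + 1, so A = 4.
Conserve atomic number: Z + 45 = 47 + 0, so Z = 2.
A = 4 and Z = 2 is ⁴₂He — an alpha particle.

alpha particle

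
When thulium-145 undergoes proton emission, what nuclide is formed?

Proton emission: mass number changes by -1, atomic number by -1.
A: 145 − 1 = 144; Z: 69 − 1 = 68.
Z = 68 is erbium, so the daughter is erbium-144.

Er-144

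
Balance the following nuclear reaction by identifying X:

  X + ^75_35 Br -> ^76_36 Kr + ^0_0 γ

proton

Conserve mass number: A + 75 = 76 + 0, so A = 1.
Conserve atomic number: Z + 35 = 36 + 0, so Z = 1.
A = 1 and Z = 1 is ^1_1 H — a proton.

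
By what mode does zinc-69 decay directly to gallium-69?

beta-minus decay

ΔA = 69 − 69 = 0; ΔZ = 31 − 30 = +1.
A is unchanged and Z rises by 1 — a neutron has become a proton (β⁻ decay).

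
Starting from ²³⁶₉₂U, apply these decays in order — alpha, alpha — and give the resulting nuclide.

Start: (A, Z) = (236, 92).
After α: (232, 90).
After α: (228, 88).
Z = 88 is radium.

Ra-228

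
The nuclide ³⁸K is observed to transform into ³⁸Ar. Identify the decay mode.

beta-plus decay or electron capture

ΔA = 38 − 38 = 0; ΔZ = 18 − 19 = -1.
A is unchanged and Z drops by 1 — a proton has become a neutron (β⁺ emission or electron capture).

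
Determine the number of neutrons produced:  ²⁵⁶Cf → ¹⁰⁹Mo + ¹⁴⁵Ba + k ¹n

2

Conserve mass number: 256 = 109 + 145 + k, so k = 256 − 254 = 2.
Check atomic number: 98 = 42 + 56 + 0 = 98. ✓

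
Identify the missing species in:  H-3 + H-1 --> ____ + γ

Conserve mass number: 3 + 1 = A + 0, so A = 4.
Conserve atomic number: 1 + 1 = Z + 0, so Z = 2.
A = 4 and Z = 2 is He-4 — an alpha particle.

He-4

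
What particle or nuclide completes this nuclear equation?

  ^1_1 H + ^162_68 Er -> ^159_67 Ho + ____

Conserve mass number: 1 + 162 = 159 + A, so A = 4.
Conserve atomic number: 1 + 68 = 67 + Z, so Z = 2.
A = 4 and Z = 2 is ^4_2 He — an alpha particle.

alpha particle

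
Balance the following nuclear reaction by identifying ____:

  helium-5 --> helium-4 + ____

Conserve mass number: 5 = 4 + A, so A = 1.
Conserve atomic number: 2 = 2 + Z, so Z = 0.
A = 1 and Z = 0 is neutron — a neutron.

neutron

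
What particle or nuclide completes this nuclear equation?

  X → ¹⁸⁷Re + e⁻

W-187

Conserve mass number: A = 187 + 0, so A = 187.
Conserve atomic number: Z = 75 − 1, so Z = 74.
Z = 74 is tungsten, so the species is ¹⁸⁷W.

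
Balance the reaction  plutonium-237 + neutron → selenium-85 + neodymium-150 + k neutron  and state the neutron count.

Conserve mass number: 238 = 85 + 150 + k, so k = 238 − 235 = 3.
Check atomic number: 94 = 34 + 60 + 0 = 94. ✓

3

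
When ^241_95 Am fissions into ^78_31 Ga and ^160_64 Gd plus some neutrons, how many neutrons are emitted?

Conserve mass number: 241 = 78 + 160 + k, so k = 241 − 238 = 3.
Check atomic number: 95 = 31 + 64 + 0 = 95. ✓

3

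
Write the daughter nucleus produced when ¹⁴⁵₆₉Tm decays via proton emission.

Proton emission: mass number changes by -1, atomic number by -1.
A: 145 − 1 = 144; Z: 69 − 1 = 68.
Z = 68 is erbium, so the daughter is ¹⁴⁴₆₈Er.

Er-144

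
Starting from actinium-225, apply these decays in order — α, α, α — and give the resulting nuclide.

Start: (A, Z) = (225, 89).
After α: (221, 87).
After α: (217, 85).
After α: (213, 83).
Z = 83 is bismuth.

Bi-213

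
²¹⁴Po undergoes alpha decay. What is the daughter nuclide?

Alpha decay: mass number changes by -4, atomic number by -2.
A: 214 − 4 = 210; Z: 84 − 2 = 82.
Z = 82 is lead, so the daughter is ²¹⁰Pb.

Pb-210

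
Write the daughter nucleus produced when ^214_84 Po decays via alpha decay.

Alpha decay: mass number changes by -4, atomic number by -2.
A: 214 − 4 = 210; Z: 84 − 2 = 82.
Z = 82 is lead, so the daughter is ^210_82 Pb.

Pb-210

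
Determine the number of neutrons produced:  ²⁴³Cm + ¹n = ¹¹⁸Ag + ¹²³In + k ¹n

3

Conserve mass number: 244 = 118 + 123 + k, so k = 244 − 241 = 3.
Check atomic number: 96 = 47 + 49 + 0 = 96. ✓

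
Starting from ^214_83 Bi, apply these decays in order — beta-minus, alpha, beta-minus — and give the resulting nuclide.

Bi-210

Start: (A, Z) = (214, 83).
After β⁻: (214, 84).
After α: (210, 82).
After β⁻: (210, 83).
Z = 83 is bismuth.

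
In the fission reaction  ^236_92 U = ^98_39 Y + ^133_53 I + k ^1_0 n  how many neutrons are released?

Conserve mass number: 236 = 98 + 133 + k, so k = 236 − 231 = 5.
Check atomic number: 92 = 39 + 53 + 0 = 92. ✓

5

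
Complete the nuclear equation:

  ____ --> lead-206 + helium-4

Conserve mass number: A = 206 + 4, so A = 210.
Conserve atomic number: Z = 82 + 2, so Z = 84.
Z = 84 is polonium, so the species is polonium-210.

Po-210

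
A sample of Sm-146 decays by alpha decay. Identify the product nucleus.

Alpha decay: mass number changes by -4, atomic number by -2.
A: 146 − 4 = 142; Z: 62 − 2 = 60.
Z = 60 is neodymium, so the daughter is Nd-142.

Nd-142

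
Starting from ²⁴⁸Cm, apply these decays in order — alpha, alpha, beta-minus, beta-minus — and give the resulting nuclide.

Pu-240

Start: (A, Z) = (248, 96).
After α: (244, 94).
After α: (240, 92).
After β⁻: (240, 93).
After β⁻: (240, 94).
Z = 94 is plutonium.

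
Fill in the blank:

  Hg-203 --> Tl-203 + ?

beta-minus particle

Conserve mass number: 203 = 203 + A, so A = 0.
Conserve atomic number: 80 = 81 + Z, so Z = -1.
A = 0 and Z = -1 is e⁻ — a beta-minus particle.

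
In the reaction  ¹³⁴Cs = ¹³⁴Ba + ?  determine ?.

beta-minus particle

Conserve mass number: 134 = 134 + A, so A = 0.
Conserve atomic number: 55 = 56 + Z, so Z = -1.
A = 0 and Z = -1 is e⁻ — a beta-minus particle.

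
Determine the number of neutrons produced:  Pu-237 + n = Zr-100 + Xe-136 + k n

2

Conserve mass number: 238 = 100 + 136 + k, so k = 238 − 236 = 2.
Check atomic number: 94 = 40 + 54 + 0 = 94. ✓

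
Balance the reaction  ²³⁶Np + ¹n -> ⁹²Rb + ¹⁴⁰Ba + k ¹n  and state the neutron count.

5

Conserve mass number: 237 = 92 + 140 + k, so k = 237 − 232 = 5.
Check atomic number: 93 = 37 + 56 + 0 = 93. ✓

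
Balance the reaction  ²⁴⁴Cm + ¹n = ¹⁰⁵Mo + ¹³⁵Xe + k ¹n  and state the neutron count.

5

Conserve mass number: 245 = 105 + 135 + k, so k = 245 − 240 = 5.
Check atomic number: 96 = 42 + 54 + 0 = 96. ✓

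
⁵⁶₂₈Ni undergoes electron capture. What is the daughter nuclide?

Electron capture: mass number changes by +0, atomic number by -1.
A: 56 = 56; Z: 28 − 1 = 27.
Z = 27 is cobalt, so the daughter is ⁵⁶₂₇Co.

Co-56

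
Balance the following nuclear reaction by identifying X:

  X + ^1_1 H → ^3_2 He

Conserve mass number: A + 1 = 3, so A = 2.
Conserve atomic number: Z + 1 = 2, so Z = 1.
A = 2 and Z = 1 is ^2_1 H — a deuteron.

deuteron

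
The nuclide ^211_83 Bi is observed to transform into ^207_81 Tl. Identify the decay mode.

alpha decay

ΔA = 207 − 211 = -4; ΔZ = 81 − 83 = -2.
A drops by 4 and Z drops by 2 — the signature of alpha emission.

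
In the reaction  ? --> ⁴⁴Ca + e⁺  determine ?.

Conserve mass number: A = 44 + 0, so A = 44.
Conserve atomic number: Z = 20 + 1, so Z = 21.
Z = 21 is scandium, so the species is ⁴⁴Sc.

Sc-44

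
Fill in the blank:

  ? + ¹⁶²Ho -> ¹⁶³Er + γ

Conserve mass number: A + 162 = 163 + 0, so A = 1.
Conserve atomic number: Z + 67 = 68 + 0, so Z = 1.
A = 1 and Z = 1 is ¹H — a proton.

proton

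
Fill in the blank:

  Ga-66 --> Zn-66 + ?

positron

Conserve mass number: 66 = 66 + A, so A = 0.
Conserve atomic number: 31 = 30 + Z, so Z = 1.
A = 0 and Z = 1 is e⁺ — a positron.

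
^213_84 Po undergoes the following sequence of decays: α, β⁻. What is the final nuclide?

Bi-209

Start: (A, Z) = (213, 84).
After α: (209, 82).
After β⁻: (209, 83).
Z = 83 is bismuth.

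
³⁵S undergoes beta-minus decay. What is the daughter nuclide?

Cl-35

Beta-minus decay: mass number changes by +0, atomic number by +1.
A: 35 = 35; Z: 16 + 1 = 17.
Z = 17 is chlorine, so the daughter is ³⁵Cl.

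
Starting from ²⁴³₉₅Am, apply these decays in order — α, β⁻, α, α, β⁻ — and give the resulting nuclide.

Pa-231

Start: (A, Z) = (243, 95).
After α: (239, 93).
After β⁻: (239, 94).
After α: (235, 92).
After α: (231, 90).
After β⁻: (231, 91).
Z = 91 is protactinium.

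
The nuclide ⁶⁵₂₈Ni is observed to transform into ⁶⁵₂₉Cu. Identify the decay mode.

ΔA = 65 − 65 = 0; ΔZ = 29 − 28 = +1.
A is unchanged and Z rises by 1 — a neutron has become a proton (β⁻ decay).

beta-minus decay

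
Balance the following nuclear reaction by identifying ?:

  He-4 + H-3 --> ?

Conserve mass number: 4 + 3 = A, so A = 7.
Conserve atomic number: 2 + 1 = Z, so Z = 3.
Z = 3 is lithium, so the species is Li-7.

Li-7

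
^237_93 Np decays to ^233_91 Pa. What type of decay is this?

ΔA = 233 − 237 = -4; ΔZ = 91 − 93 = -2.
A drops by 4 and Z drops by 2 — the signature of alpha emission.

alpha decay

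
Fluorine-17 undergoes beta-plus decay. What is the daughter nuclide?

Beta-plus decay: mass number changes by +0, atomic number by -1.
A: 17 = 17; Z: 9 − 1 = 8.
Z = 8 is oxygen, so the daughter is oxygen-17.

O-17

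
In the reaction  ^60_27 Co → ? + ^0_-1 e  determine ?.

Ni-60

Conserve mass number: 60 = A + 0, so A = 60.
Conserve atomic number: 27 = Z − 1, so Z = 28.
Z = 28 is nickel, so the species is ^60_28 Ni.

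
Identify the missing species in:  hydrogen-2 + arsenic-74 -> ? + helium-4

Conserve mass number: 2 + 74 = A + 4, so A = 72.
Conserve atomic number: 1 + 33 = Z + 2, so Z = 32.
Z = 32 is germanium, so the species is germanium-72.

Ge-72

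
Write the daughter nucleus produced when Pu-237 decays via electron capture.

Electron capture: mass number changes by +0, atomic number by -1.
A: 237 = 237; Z: 94 − 1 = 93.
Z = 93 is neptunium, so the daughter is Np-237.

Np-237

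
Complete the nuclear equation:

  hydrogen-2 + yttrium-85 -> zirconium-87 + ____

Conserve mass number: 2 + 85 = 87 + A, so A = 0.
Conserve atomic number: 1 + 39 = 40 + Z, so Z = 0.
A = 0 and Z = 0 is γ — a gamma ray.

gamma ray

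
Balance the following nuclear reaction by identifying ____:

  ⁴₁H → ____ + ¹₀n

H-3

Conserve mass number: 4 = A + 1, so A = 3.
Conserve atomic number: 1 = Z + 0, so Z = 1.
A = 3 and Z = 1 is ³₁H — a triton.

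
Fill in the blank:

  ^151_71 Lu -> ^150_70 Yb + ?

proton

Conserve mass number: 151 = 150 + A, so A = 1.
Conserve atomic number: 71 = 70 + Z, so Z = 1.
A = 1 and Z = 1 is ^1_1 H — a proton.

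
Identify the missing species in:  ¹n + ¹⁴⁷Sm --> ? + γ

Sm-148

Conserve mass number: 1 + 147 = A + 0, so A = 148.
Conserve atomic number: 0 + 62 = Z + 0, so Z = 62.
Z = 62 is samarium, so the species is ¹⁴⁸Sm.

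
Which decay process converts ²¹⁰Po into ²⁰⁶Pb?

ΔA = 206 − 210 = -4; ΔZ = 82 − 84 = -2.
A drops by 4 and Z drops by 2 — the signature of alpha emission.

alpha decay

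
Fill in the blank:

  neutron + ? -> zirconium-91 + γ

Conserve mass number: 1 + A = 91 + 0, so A = 90.
Conserve atomic number: 0 + Z = 40 + 0, so Z = 40.
Z = 40 is zirconium, so the species is zirconium-90.

Zr-90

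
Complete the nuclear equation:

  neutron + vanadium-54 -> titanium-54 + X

Conserve mass number: 1 + 54 = 54 + A, so A = 1.
Conserve atomic number: 0 + 23 = 22 + Z, so Z = 1.
A = 1 and Z = 1 is hydrogen-1 — a proton.

proton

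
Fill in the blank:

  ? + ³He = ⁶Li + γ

Conserve mass number: A + 3 = 6 + 0, so A = 3.
Conserve atomic number: Z + 2 = 3 + 0, so Z = 1.
A = 3 and Z = 1 is ³H — a triton.

triton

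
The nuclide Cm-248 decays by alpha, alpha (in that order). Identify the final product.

U-240

Start: (A, Z) = (248, 96).
After α: (244, 94).
After α: (240, 92).
Z = 92 is uranium.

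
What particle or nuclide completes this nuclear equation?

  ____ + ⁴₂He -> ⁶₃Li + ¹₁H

He-3

Conserve mass number: A + 4 = 6 + 1, so A = 3.
Conserve atomic number: Z + 2 = 3 + 1, so Z = 2.
Z = 2 is helium, so the species is ³₂He.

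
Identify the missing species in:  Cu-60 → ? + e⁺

Ni-60

Conserve mass number: 60 = A + 0, so A = 60.
Conserve atomic number: 29 = Z + 1, so Z = 28.
Z = 28 is nickel, so the species is Ni-60.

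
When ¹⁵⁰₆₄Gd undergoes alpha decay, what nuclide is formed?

Sm-146

Alpha decay: mass number changes by -4, atomic number by -2.
A: 150 − 4 = 146; Z: 64 − 2 = 62.
Z = 62 is samarium, so the daughter is ¹⁴⁶₆₂Sm.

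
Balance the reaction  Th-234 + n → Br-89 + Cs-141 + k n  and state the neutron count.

5

Conserve mass number: 235 = 89 + 141 + k, so k = 235 − 230 = 5.
Check atomic number: 90 = 35 + 55 + 0 = 90. ✓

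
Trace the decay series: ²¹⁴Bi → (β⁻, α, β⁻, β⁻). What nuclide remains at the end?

Po-210

Start: (A, Z) = (214, 83).
After β⁻: (214, 84).
After α: (210, 82).
After β⁻: (210, 83).
After β⁻: (210, 84).
Z = 84 is polonium.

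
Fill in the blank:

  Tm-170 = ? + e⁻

Yb-170

Conserve mass number: 170 = A + 0, so A = 170.
Conserve atomic number: 69 = Z − 1, so Z = 70.
Z = 70 is ytterbium, so the species is Yb-170.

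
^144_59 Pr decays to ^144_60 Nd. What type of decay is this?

ΔA = 144 − 144 = 0; ΔZ = 60 − 59 = +1.
A is unchanged and Z rises by 1 — a neutron has become a proton (β⁻ decay).

beta-minus decay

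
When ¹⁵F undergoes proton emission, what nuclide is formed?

Proton emission: mass number changes by -1, atomic number by -1.
A: 15 − 1 = 14; Z: 9 − 1 = 8.
Z = 8 is oxygen, so the daughter is ¹⁴O.

O-14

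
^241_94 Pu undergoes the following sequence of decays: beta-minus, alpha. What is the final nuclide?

Np-237

Start: (A, Z) = (241, 94).
After β⁻: (241, 95).
After α: (237, 93).
Z = 93 is neptunium.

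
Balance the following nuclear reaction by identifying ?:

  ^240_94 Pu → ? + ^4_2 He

U-236

Conserve mass number: 240 = A + 4, so A = 236.
Conserve atomic number: 94 = Z + 2, so Z = 92.
Z = 92 is uranium, so the species is ^236_92 U.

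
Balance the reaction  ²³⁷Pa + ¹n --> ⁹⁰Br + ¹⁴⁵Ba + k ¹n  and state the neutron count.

Conserve mass number: 238 = 90 + 145 + k, so k = 238 − 235 = 3.
Check atomic number: 91 = 35 + 56 + 0 = 91. ✓

3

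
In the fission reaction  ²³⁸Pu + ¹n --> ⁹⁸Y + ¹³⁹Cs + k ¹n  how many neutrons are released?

Conserve mass number: 239 = 98 + 139 + k, so k = 239 − 237 = 2.
Check atomic number: 94 = 39 + 55 + 0 = 94. ✓

2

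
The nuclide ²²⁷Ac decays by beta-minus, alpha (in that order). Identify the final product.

Ra-223

Start: (A, Z) = (227, 89).
After β⁻: (227, 90).
After α: (223, 88).
Z = 88 is radium.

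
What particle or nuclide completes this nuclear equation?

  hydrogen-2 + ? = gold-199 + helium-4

Hg-201

Conserve mass number: 2 + A = 199 + 4, so A = 201.
Conserve atomic number: 1 + Z = 79 + 2, so Z = 80.
Z = 80 is mercury, so the species is mercury-201.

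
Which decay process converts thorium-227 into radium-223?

alpha decay

ΔA = 223 − 227 = -4; ΔZ = 88 − 90 = -2.
A drops by 4 and Z drops by 2 — the signature of alpha emission.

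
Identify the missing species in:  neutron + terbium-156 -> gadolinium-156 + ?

proton

Conserve mass number: 1 + 156 = 156 + A, so A = 1.
Conserve atomic number: 0 + 65 = 64 + Z, so Z = 1.
A = 1 and Z = 1 is hydrogen-1 — a proton.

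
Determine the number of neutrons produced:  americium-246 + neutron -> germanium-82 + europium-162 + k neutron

Conserve mass number: 247 = 82 + 162 + k, so k = 247 − 244 = 3.
Check atomic number: 95 = 32 + 63 + 0 = 95. ✓

3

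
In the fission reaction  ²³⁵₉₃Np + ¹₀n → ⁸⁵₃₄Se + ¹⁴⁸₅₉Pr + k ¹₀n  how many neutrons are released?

Conserve mass number: 236 = 85 + 148 + k, so k = 236 − 233 = 3.
Check atomic number: 93 = 34 + 59 + 0 = 93. ✓

3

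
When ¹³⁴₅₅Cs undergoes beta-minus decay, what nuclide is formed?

Beta-minus decay: mass number changes by +0, atomic number by +1.
A: 134 = 134; Z: 55 + 1 = 56.
Z = 56 is barium, so the daughter is ¹³⁴₅₆Ba.

Ba-134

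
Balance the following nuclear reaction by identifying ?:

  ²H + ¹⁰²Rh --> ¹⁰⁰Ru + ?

Conserve mass number: 2 + 102 = 100 + A, so A = 4.
Conserve atomic number: 1 + 45 = 44 + Z, so Z = 2.
A = 4 and Z = 2 is ⁴He — an alpha particle.

alpha particle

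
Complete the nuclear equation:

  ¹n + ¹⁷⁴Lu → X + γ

Lu-175

Conserve mass number: 1 + 174 = A + 0, so A = 175.
Conserve atomic number: 0 + 71 = Z + 0, so Z = 71.
Z = 71 is lutetium, so the species is ¹⁷⁵Lu.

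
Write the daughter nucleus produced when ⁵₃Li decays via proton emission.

Proton emission: mass number changes by -1, atomic number by -1.
A: 5 − 1 = 4; Z: 3 − 1 = 2.
Z = 2 is helium, so the daughter is ⁴₂He.

He-4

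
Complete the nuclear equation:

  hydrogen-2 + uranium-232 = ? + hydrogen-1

Conserve mass number: 2 + 232 = A + 1, so A = 233.
Conserve atomic number: 1 + 92 = Z + 1, so Z = 92.
Z = 92 is uranium, so the species is uranium-233.

U-233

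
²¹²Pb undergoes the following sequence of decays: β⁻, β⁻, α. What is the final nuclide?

Start: (A, Z) = (212, 82).
After β⁻: (212, 83).
After β⁻: (212, 84).
After α: (208, 82).
Z = 82 is lead.

Pb-208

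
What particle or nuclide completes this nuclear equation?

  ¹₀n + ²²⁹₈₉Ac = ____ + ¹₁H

Ra-229

Conserve mass number: 1 + 229 = A + 1, so A = 229.
Conserve atomic number: 0 + 89 = Z + 1, so Z = 88.
Z = 88 is radium, so the species is ²²⁹₈₈Ra.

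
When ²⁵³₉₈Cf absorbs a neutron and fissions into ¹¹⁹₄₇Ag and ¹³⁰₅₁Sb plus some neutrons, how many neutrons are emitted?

Conserve mass number: 254 = 119 + 130 + k, so k = 254 − 249 = 5.
Check atomic number: 98 = 47 + 51 + 0 = 98. ✓

5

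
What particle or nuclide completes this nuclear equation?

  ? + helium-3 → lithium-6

Conserve mass number: A + 3 = 6, so A = 3.
Conserve atomic number: Z + 2 = 3, so Z = 1.
A = 3 and Z = 1 is hydrogen-3 — a triton.

triton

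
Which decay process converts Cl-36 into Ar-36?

beta-minus decay

ΔA = 36 − 36 = 0; ΔZ = 18 − 17 = +1.
A is unchanged and Z rises by 1 — a neutron has become a proton (β⁻ decay).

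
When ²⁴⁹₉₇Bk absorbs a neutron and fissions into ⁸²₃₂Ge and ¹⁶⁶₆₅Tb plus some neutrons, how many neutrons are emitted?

Conserve mass number: 250 = 82 + 166 + k, so k = 250 − 248 = 2.
Check atomic number: 97 = 32 + 65 + 0 = 97. ✓

2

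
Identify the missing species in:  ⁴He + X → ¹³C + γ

Conserve mass number: 4 + A = 13 + 0, so A = 9.
Conserve atomic number: 2 + Z = 6 + 0, so Z = 4.
Z = 4 is beryllium, so the species is ⁹Be.

Be-9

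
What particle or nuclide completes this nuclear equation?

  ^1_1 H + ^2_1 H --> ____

He-3

Conserve mass number: 1 + 2 = A, so A = 3.
Conserve atomic number: 1 + 1 = Z, so Z = 2.
Z = 2 is helium, so the species is ^3_2 He.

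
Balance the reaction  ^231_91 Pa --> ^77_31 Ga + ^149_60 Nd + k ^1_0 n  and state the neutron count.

5

Conserve mass number: 231 = 77 + 149 + k, so k = 231 − 226 = 5.
Check atomic number: 91 = 31 + 60 + 0 = 91. ✓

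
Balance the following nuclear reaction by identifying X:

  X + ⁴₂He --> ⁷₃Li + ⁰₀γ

triton

Conserve mass number: A + 4 = 7 + 0, so A = 3.
Conserve atomic number: Z + 2 = 3 + 0, so Z = 1.
A = 3 and Z = 1 is ³₁H — a triton.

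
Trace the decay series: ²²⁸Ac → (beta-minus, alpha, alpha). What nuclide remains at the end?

Rn-220

Start: (A, Z) = (228, 89).
After β⁻: (228, 90).
After α: (224, 88).
After α: (220, 86).
Z = 86 is radon.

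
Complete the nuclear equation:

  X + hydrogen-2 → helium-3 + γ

Conserve mass number: A + 2 = 3 + 0, so A = 1.
Conserve atomic number: Z + 1 = 2 + 0, so Z = 1.
A = 1 and Z = 1 is hydrogen-1 — a proton.

proton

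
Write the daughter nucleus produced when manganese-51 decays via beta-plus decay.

Beta-plus decay: mass number changes by +0, atomic number by -1.
A: 51 = 51; Z: 25 − 1 = 24.
Z = 24 is chromium, so the daughter is chromium-51.

Cr-51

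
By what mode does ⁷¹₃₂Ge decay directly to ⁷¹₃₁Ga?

beta-plus decay or electron capture

ΔA = 71 − 71 = 0; ΔZ = 31 − 32 = -1.
A is unchanged and Z drops by 1 — a proton has become a neutron (β⁺ emission or electron capture).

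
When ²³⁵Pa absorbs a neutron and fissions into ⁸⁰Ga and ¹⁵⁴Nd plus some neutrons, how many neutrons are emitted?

2

Conserve mass number: 236 = 80 + 154 + k, so k = 236 − 234 = 2.
Check atomic number: 91 = 31 + 60 + 0 = 91. ✓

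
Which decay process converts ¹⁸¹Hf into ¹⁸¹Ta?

beta-minus decay

ΔA = 181 − 181 = 0; ΔZ = 73 − 72 = +1.
A is unchanged and Z rises by 1 — a neutron has become a proton (β⁻ decay).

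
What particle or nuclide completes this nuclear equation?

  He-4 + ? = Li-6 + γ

Conserve mass number: 4 + A = 6 + 0, so A = 2.
Conserve atomic number: 2 + Z = 3 + 0, so Z = 1.
A = 2 and Z = 1 is H-2 — a deuteron.

deuteron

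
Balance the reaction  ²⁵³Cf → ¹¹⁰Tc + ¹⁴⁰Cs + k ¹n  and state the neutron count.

3

Conserve mass number: 253 = 110 + 140 + k, so k = 253 − 250 = 3.
Check atomic number: 98 = 43 + 55 + 0 = 98. ✓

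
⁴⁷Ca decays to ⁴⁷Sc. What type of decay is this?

ΔA = 47 − 47 = 0; ΔZ = 21 − 20 = +1.
A is unchanged and Z rises by 1 — a neutron has become a proton (β⁻ decay).

beta-minus decay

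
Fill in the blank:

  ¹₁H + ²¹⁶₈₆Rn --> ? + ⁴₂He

Conserve mass number: 1 + 216 = A + 4, so A = 213.
Conserve atomic number: 1 + 86 = Z + 2, so Z = 85.
Z = 85 is astatine, so the species is ²¹³₈₅At.

At-213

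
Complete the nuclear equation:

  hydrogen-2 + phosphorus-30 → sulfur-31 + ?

neutron

Conserve mass number: 2 + 30 = 31 + A, so A = 1.
Conserve atomic number: 1 + 15 = 16 + Z, so Z = 0.
A = 1 and Z = 0 is neutron — a neutron.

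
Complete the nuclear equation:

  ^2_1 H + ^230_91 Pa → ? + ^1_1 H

Pa-231

Conserve mass number: 2 + 230 = A + 1, so A = 231.
Conserve atomic number: 1 + 91 = Z + 1, so Z = 91.
Z = 91 is protactinium, so the species is ^231_91 Pa.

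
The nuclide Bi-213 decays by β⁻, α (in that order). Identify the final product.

Start: (A, Z) = (213, 83).
After β⁻: (213, 84).
After α: (209, 82).
Z = 82 is lead.

Pb-209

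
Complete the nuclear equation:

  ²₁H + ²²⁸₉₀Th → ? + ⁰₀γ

Pa-230

Conserve mass number: 2 + 228 = A + 0, so A = 230.
Conserve atomic number: 1 + 90 = Z + 0, so Z = 91.
Z = 91 is protactinium, so the species is ²³⁰₉₁Pa.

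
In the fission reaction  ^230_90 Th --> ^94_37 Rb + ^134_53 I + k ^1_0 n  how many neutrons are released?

Conserve mass number: 230 = 94 + 134 + k, so k = 230 − 228 = 2.
Check atomic number: 90 = 37 + 53 + 0 = 90. ✓

2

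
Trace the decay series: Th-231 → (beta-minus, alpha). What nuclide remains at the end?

Ac-227

Start: (A, Z) = (231, 90).
After β⁻: (231, 91).
After α: (227, 89).
Z = 89 is actinium.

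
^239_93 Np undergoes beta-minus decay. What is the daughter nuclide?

Pu-239

Beta-minus decay: mass number changes by +0, atomic number by +1.
A: 239 = 239; Z: 93 + 1 = 94.
Z = 94 is plutonium, so the daughter is ^239_94 Pu.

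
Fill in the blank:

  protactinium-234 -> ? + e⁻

Conserve mass number: 234 = A + 0, so A = 234.
Conserve atomic number: 91 = Z − 1, so Z = 92.
Z = 92 is uranium, so the species is uranium-234.

U-234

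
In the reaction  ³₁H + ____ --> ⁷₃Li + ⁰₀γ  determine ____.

Conserve mass number: 3 + A = 7 + 0, so A = 4.
Conserve atomic number: 1 + Z = 3 + 0, so Z = 2.
A = 4 and Z = 2 is ⁴₂He — an alpha particle.

alpha particle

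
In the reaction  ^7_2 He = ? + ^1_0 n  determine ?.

He-6

Conserve mass number: 7 = A + 1, so A = 6.
Conserve atomic number: 2 = Z + 0, so Z = 2.
Z = 2 is helium, so the species is ^6_2 He.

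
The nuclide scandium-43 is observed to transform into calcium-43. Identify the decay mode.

beta-plus decay or electron capture

ΔA = 43 − 43 = 0; ΔZ = 20 − 21 = -1.
A is unchanged and Z drops by 1 — a proton has become a neutron (β⁺ emission or electron capture).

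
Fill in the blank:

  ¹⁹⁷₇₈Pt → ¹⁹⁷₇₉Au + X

Conserve mass number: 197 = 197 + A, so A = 0.
Conserve atomic number: 78 = 79 + Z, so Z = -1.
A = 0 and Z = -1 is ⁰₋₁e — a beta-minus particle.

beta-minus particle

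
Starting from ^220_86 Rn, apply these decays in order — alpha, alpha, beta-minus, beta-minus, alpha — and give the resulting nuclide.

Pb-208

Start: (A, Z) = (220, 86).
After α: (216, 84).
After α: (212, 82).
After β⁻: (212, 83).
After β⁻: (212, 84).
After α: (208, 82).
Z = 82 is lead.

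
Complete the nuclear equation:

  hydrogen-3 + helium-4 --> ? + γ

Li-7

Conserve mass number: 3 + 4 = A + 0, so A = 7.
Conserve atomic number: 1 + 2 = Z + 0, so Z = 3.
Z = 3 is lithium, so the species is lithium-7.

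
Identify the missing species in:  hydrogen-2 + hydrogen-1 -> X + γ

Conserve mass number: 2 + 1 = A + 0, so A = 3.
Conserve atomic number: 1 + 1 = Z + 0, so Z = 2.
Z = 2 is helium, so the species is helium-3.

He-3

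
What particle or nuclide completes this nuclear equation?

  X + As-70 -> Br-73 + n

Conserve mass number: A + 70 = 73 + 1, so A = 4.
Conserve atomic number: Z + 33 = 35 + 0, so Z = 2.
A = 4 and Z = 2 is He-4 — an alpha particle.

alpha particle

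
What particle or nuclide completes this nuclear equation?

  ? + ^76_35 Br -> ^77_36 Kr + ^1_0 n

deuteron

Conserve mass number: A + 76 = 77 + 1, so A = 2.
Conserve atomic number: Z + 35 = 36 + 0, so Z = 1.
A = 2 and Z = 1 is ^2_1 H — a deuteron.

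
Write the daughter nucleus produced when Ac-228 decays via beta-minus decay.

Beta-minus decay: mass number changes by +0, atomic number by +1.
A: 228 = 228; Z: 89 + 1 = 90.
Z = 90 is thorium, so the daughter is Th-228.

Th-228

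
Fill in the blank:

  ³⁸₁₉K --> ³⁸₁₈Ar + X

Conserve mass number: 38 = 38 + A, so A = 0.
Conserve atomic number: 19 = 18 + Z, so Z = 1.
A = 0 and Z = 1 is ⁰₁e — a positron.

positron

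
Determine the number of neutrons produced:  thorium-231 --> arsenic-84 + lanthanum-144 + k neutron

Conserve mass number: 231 = 84 + 144 + k, so k = 231 − 228 = 3.
Check atomic number: 90 = 33 + 57 + 0 = 90. ✓

3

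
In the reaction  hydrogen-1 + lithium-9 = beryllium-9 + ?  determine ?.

neutron

Conserve mass number: 1 + 9 = 9 + A, so A = 1.
Conserve atomic number: 1 + 3 = 4 + Z, so Z = 0.
A = 1 and Z = 0 is neutron — a neutron.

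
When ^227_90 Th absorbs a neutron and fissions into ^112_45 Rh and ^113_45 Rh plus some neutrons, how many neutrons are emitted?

Conserve mass number: 228 = 112 + 113 + k, so k = 228 − 225 = 3.
Check atomic number: 90 = 45 + 45 + 0 = 90. ✓

3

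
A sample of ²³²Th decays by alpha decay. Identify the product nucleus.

Ra-228

Alpha decay: mass number changes by -4, atomic number by -2.
A: 232 − 4 = 228; Z: 90 − 2 = 88.
Z = 88 is radium, so the daughter is ²²⁸Ra.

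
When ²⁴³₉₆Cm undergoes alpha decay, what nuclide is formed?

Pu-239

Alpha decay: mass number changes by -4, atomic number by -2.
A: 243 − 4 = 239; Z: 96 − 2 = 94.
Z = 94 is plutonium, so the daughter is ²³⁹₉₄Pu.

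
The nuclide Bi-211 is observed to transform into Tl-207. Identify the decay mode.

alpha decay

ΔA = 207 − 211 = -4; ΔZ = 81 − 83 = -2.
A drops by 4 and Z drops by 2 — the signature of alpha emission.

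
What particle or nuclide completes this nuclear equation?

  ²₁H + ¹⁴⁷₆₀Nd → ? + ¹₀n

Conserve mass number: 2 + 147 = A + 1, so A = 148.
Conserve atomic number: 1 + 60 = Z + 0, so Z = 61.
Z = 61 is promethium, so the species is ¹⁴⁸₆₁Pm.

Pm-148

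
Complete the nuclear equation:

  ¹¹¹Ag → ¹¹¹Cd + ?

Conserve mass number: 111 = 111 + A, so A = 0.
Conserve atomic number: 47 = 48 + Z, so Z = -1.
A = 0 and Z = -1 is e⁻ — a beta-minus particle.

beta-minus particle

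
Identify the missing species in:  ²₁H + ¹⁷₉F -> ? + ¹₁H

Conserve mass number: 2 + 17 = A + 1, so A = 18.
Conserve atomic number: 1 + 9 = Z + 1, so Z = 9.
Z = 9 is fluorine, so the species is ¹⁸₉F.

F-18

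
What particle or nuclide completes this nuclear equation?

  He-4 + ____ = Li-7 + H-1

alpha particle

Conserve mass number: 4 + A = 7 + 1, so A = 4.
Conserve atomic number: 2 + Z = 3 + 1, so Z = 2.
A = 4 and Z = 2 is He-4 — an alpha particle.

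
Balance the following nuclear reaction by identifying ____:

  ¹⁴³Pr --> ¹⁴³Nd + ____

Conserve mass number: 143 = 143 + A, so A = 0.
Conserve atomic number: 59 = 60 + Z, so Z = -1.
A = 0 and Z = -1 is e⁻ — a beta-minus particle.

beta-minus particle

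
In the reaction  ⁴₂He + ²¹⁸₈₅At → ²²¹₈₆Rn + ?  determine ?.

proton

Conserve mass number: 4 + 218 = 221 + A, so A = 1.
Conserve atomic number: 2 + 85 = 86 + Z, so Z = 1.
A = 1 and Z = 1 is ¹₁H — a proton.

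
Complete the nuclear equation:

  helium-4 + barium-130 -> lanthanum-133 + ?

proton

Conserve mass number: 4 + 130 = 133 + A, so A = 1.
Conserve atomic number: 2 + 56 = 57 + Z, so Z = 1.
A = 1 and Z = 1 is hydrogen-1 — a proton.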